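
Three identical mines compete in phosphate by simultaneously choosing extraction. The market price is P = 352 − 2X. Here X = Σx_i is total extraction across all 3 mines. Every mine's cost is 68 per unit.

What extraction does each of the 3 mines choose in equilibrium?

A representative mine's profit is π_i = x_i(352 − 2X) − 68x_i, with X = x_i + Σ_{j≠i} x_j.
First-order condition: 284 − 4x_i − 2Σ_{j≠i} x_j = 0.
In a symmetric equilibrium every mine chooses the same x, so Σ_{j≠i} x_j = 2x. The condition becomes 284 − 8x = 0, giving x = 284/8 = 35.5.

35.5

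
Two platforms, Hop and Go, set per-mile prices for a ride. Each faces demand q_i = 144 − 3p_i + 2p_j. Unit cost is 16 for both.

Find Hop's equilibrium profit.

3072

Hop's profit: π = (p_{Hop} − 16)(144 − 3p_{Hop} + 2p_{Go}).
∂π/∂p_{Hop} = 192 − 6p_{Hop} + 2p_{Go} = 0 ⇒ p_{Hop} = 32 + (1/3)p_{Go}.
The game is symmetric, so in equilibrium p_{Go} = p_{Hop}: the reaction function gives (2/3)p_{Hop} = 32, hence p_{Hop} = 48.
q_{Hop} = 144 − 3·48 + 2·48 = 96.
Profit = (48 − 16)·96 = 3072.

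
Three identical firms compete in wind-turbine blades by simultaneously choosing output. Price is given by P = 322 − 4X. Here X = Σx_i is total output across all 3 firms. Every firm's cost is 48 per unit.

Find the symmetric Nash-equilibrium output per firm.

17.125

A representative firm's profit is π_i = x_i(322 − 4X) − 48x_i, with X = x_i + Σ_{j≠i} x_j.
First-order condition: 274 − 8x_i − 4Σ_{j≠i} x_j = 0.
In a symmetric equilibrium every firm chooses the same x, so Σ_{j≠i} x_j = 2x. The condition becomes 274 − 16x = 0, giving x = 274/16 = 17.125.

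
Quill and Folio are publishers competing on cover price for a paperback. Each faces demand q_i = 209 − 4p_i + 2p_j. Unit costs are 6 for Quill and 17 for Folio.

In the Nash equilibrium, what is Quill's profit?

Quill's profit: π = (p_{Quill} − 6)(209 − 4p_{Quill} + 2p_{Folio}).
∂π/∂p_{Quill} = 233 − 8p_{Quill} + 2p_{Folio} = 0 ⇒ p_{Quill} = 29.125 + 0.25p_{Folio}.
Similarly p_{Folio} = 34.625 + 0.25p_{Quill}.
Plugging p_{Folio} into Quill's best response: p_{Quill} = 29.125 + 0.25(34.625 + 0.25p_{Quill}) ⇒ 0.9375p_{Quill} = 1209/32, so p_{Quill} = 40.3.
Then p_{Folio} = 34.625 + 0.25·40.3 = 44.7.
q_{Quill} = 209 − 4·40.3 + 2·44.7 = 137.2.
Profit = (40.3 − 6)·137.2 = 4705.96.

4705.96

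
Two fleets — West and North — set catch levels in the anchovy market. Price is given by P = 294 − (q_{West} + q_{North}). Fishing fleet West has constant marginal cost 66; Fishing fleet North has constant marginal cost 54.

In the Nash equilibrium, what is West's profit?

5184

Fishing fleet West's profit: π = q_{West}(294 − (q_{West} + q_{North})) − 66q_{West}.
∂π/∂q_{West} = 228 − 2q_{West} − q_{North} = 0, so q_{West} = 114 − 0.5q_{North}.
By the same steps for North: q_{North} = 120 − 0.5q_{West}.
Plugging q_{North} into West's best response: q_{West} = 114 − 0.5(120 − 0.5q_{West}) ⇒ 0.75q_{West} = 54, so q_{West} = 72.
Then q_{North} = 120 − 0.5·72 = 84.
Price P = 294 − 156 = 138.
West's profit: (138 − 66)·72 = 5184.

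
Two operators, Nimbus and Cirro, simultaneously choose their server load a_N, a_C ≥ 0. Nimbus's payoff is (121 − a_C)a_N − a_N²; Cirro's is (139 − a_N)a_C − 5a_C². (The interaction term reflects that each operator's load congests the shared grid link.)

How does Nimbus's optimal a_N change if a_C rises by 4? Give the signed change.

Expanding Nimbus's payoff: 121a_N − a_Ca_N − a_N².
∂π/∂a_N = 121 − a_C − 2a_N = 0, so a_N = 60.5 − 0.5a_C.
The reaction-function slope is −0.5, so a 4-unit rise in a_C moves a_N by −0.5 × 4 = −2. Nimbus's best response falls — the actions are strategic substitutes.

-2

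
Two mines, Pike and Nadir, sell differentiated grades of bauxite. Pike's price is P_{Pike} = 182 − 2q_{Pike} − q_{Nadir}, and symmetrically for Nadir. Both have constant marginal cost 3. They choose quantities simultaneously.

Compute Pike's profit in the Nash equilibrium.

2563.28

Mine Pike's profit: π = q_{Pike}(182 − 2q_{Pike} − q_{Nadir}) − 3q_{Pike}.
∂π/∂q_{Pike} = 179 − 4q_{Pike} − q_{Nadir} = 0 ⇒ q_{Pike} = 44.75 − 0.25q_{Nadir}.
By symmetry q_{Nadir} = q_{Pike}; substituting into the reaction function, 1.25q_{Pike} = 44.75 and q_{Pike} = 35.8.
P_{Pike} = 182 − 2·35.8 − 35.8 = 74.6.
Profit = (74.6 − 3)·35.8 = 2563.28.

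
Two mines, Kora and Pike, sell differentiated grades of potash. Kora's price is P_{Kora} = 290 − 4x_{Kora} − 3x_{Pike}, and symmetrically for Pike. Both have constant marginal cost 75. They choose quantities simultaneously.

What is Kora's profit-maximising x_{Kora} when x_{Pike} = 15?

Mine Kora's profit: π = x_{Kora}(290 − 4x_{Kora} − 3x_{Pike}) − 75x_{Kora}.
∂π/∂x_{Kora} = 215 − 8x_{Kora} − 3x_{Pike} = 0 ⇒ x_{Kora} = 26.875 − 0.375x_{Pike}.
At x_{Pike} = 15: x_{Kora} = 26.875 − 0.375·15 = 21.25.

21.25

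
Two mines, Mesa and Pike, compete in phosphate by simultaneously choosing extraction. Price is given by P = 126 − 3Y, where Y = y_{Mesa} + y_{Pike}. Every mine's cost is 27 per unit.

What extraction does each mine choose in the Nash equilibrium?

11

Mine Mesa's profit: π = y_{Mesa}(126 − 3(y_{Mesa} + y_{Pike})) − 27y_{Mesa}.
∂π/∂y_{Mesa} = 99 − 6y_{Mesa} − 3y_{Pike} = 0, so y_{Mesa} = 16.5 − 0.5y_{Pike}.
The game is symmetric, so in equilibrium y_{Pike} = y_{Mesa}: the reaction function gives 1.5y_{Mesa} = 16.5, hence y_{Mesa} = 11.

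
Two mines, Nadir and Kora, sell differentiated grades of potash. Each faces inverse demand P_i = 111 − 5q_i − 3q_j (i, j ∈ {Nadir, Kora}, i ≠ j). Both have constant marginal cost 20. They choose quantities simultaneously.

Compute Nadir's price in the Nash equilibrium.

55

Mine Nadir's profit: π = q_{Nadir}(111 − 5q_{Nadir} − 3q_{Kora}) − 20q_{Nadir}.
∂π/∂q_{Nadir} = 91 − 10q_{Nadir} − 3q_{Kora} = 0 ⇒ q_{Nadir} = 9.1 − 0.3q_{Kora}.
Setting q_{Nadir} = q_{Kora} in the reaction function: q_{Nadir} = 9.1 − 0.3q_{Nadir}, so q_{Nadir} = 9.1 / 1.3 = 7.
P_{Nadir} = 111 − 5·7 − 3·7 = 55.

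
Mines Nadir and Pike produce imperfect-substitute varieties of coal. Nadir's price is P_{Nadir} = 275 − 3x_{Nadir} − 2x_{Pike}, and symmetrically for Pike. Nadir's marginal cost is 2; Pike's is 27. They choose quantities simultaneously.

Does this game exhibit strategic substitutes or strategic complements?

Mine Nadir's profit: π = x_{Nadir}(275 − 3x_{Nadir} − 2x_{Pike}) − 2x_{Nadir}.
∂π/∂x_{Nadir} = 273 − 6x_{Nadir} − 2x_{Pike} = 0 ⇒ x_{Nadir} = 45.5 − (1/3)x_{Pike}.
The best-response slope dx_{Nadir}/dx_{Pike} = −1/3 < 0: the reaction function is downward-sloping, so the choices are strategic substitutes.

strategic substitutes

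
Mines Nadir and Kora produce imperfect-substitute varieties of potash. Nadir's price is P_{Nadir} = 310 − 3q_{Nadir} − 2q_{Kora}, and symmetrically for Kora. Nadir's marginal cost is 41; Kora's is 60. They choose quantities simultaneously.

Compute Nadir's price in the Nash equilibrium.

Mine Nadir's profit: π = q_{Nadir}(310 − 3q_{Nadir} − 2q_{Kora}) − 41q_{Nadir}.
∂π/∂q_{Nadir} = 269 − 6q_{Nadir} − 2q_{Kora} = 0 ⇒ q_{Nadir} = 269/6 − (1/3)q_{Kora}.
Similarly q_{Kora} = 125/3 − (1/3)q_{Nadir}.
Solving the two reaction functions simultaneously: (1 − (−1/3)(−1/3))q_{Nadir} = 269/6 − (1/3)·(125/3), so (8/9)q_{Nadir} = 557/18 and q_{Nadir} = 34.8125.
Then q_{Kora} = 125/3 − (1/3)·34.8125 = 30.0625.
P_{Nadir} = 310 − 3·34.8125 − 2·30.0625 = 145.4375.

145.4375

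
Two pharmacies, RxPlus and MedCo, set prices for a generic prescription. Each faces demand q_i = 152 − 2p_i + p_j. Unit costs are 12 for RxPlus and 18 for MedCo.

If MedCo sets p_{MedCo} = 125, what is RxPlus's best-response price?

RxPlus's profit: π = (p_{RxPlus} − 12)(152 − 2p_{RxPlus} + p_{MedCo}).
∂π/∂p_{RxPlus} = 176 − 4p_{RxPlus} + p_{MedCo} = 0 ⇒ p_{RxPlus} = 44 + 0.25p_{MedCo}.
At p_{MedCo} = 125: p_{RxPlus} = 44 + 0.25·125 = 75.25.

75.25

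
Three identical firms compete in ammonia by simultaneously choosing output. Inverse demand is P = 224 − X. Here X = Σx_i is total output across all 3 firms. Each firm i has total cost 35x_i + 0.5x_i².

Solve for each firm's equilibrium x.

37.8

A representative firm's profit is π_i = x_i(224 − X) − 35x_i − 0.5x_i², with X = x_i + Σ_{j≠i} x_j.
First-order condition: 189 − 3x_i − Σ_{j≠i} x_j = 0.
With identical firms, set every x_j = x: then 189 − 3x − 2x = 0, i.e. x = 189/5 = 37.8.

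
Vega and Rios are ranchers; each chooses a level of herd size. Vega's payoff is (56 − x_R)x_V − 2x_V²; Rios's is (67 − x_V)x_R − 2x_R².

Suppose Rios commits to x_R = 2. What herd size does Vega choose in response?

Expanding Vega's payoff: 56x_V − x_Rx_V − 2x_V².
∂π/∂x_V = 56 − x_R − 4x_V = 0, so x_V = 14 − 0.25x_R.
At x_R = 2: x_V = 14 − 0.25·2 = 13.5.

13.5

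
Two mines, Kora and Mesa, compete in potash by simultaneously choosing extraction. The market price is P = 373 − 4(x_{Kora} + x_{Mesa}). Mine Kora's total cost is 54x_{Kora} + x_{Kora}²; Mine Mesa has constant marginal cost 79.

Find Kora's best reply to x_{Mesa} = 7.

Mine Kora's profit: π = x_{Kora}(373 − 4(x_{Kora} + x_{Mesa})) − 54x_{Kora} − x_{Kora}².
∂π/∂x_{Kora} = 319 − 10x_{Kora} − 4x_{Mesa} = 0, so x_{Kora} = 31.9 − 0.4x_{Mesa}.
At x_{Mesa} = 7: x_{Kora} = 31.9 − 0.4·7 = 29.1.

29.1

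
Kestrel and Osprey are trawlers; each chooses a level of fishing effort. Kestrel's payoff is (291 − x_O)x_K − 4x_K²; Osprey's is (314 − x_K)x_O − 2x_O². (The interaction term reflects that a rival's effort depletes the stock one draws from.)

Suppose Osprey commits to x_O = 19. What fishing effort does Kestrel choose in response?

Expanding Kestrel's payoff: 291x_K − x_Ox_K − 4x_K².
∂π/∂x_K = 291 − x_O − 8x_K = 0, so x_K = 36.375 − 0.125x_O.
At x_O = 19: x_K = 36.375 − 0.125·19 = 34.

34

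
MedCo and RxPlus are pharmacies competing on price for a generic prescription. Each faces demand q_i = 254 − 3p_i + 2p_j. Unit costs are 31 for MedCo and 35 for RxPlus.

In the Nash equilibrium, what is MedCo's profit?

9576.75

MedCo's profit: π = (p_{MedCo} − 31)(254 − 3p_{MedCo} + 2p_{RxPlus}).
∂π/∂p_{MedCo} = 347 − 6p_{MedCo} + 2p_{RxPlus} = 0 ⇒ p_{MedCo} = 347/6 + (1/3)p_{RxPlus}.
Similarly p_{RxPlus} = 359/6 + (1/3)p_{MedCo}.
Substituting the second reaction function into the first: p_{MedCo} = 347/6 + (1/3)(359/6 + (1/3)p_{MedCo}), which gives (8/9)p_{MedCo} = 700/9 ⇒ p_{MedCo} = 87.5.
Then p_{RxPlus} = 359/6 + (1/3)·87.5 = 89.
q_{MedCo} = 254 − 3·87.5 + 2·89 = 169.5.
Profit = (87.5 − 31)·169.5 = 9576.75.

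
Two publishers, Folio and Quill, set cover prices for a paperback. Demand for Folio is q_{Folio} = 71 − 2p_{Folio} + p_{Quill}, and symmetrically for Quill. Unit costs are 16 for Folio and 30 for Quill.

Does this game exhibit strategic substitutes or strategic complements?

Folio's profit: π = (p_{Folio} − 16)(71 − 2p_{Folio} + p_{Quill}).
∂π/∂p_{Folio} = 103 − 4p_{Folio} + p_{Quill} = 0 ⇒ p_{Folio} = 25.75 + 0.25p_{Quill}.
The best-response slope dp_{Folio}/dp_{Quill} = 0.25 > 0: the reaction function is upward-sloping, so the choices are strategic complements.

strategic complements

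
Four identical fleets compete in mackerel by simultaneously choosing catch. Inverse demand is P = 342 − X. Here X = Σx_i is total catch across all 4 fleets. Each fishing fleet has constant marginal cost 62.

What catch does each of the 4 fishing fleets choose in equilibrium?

56

A representative fishing fleet's profit is π_i = x_i(342 − X) − 62x_i, with X = x_i + Σ_{j≠i} x_j.
First-order condition: 280 − 2x_i − Σ_{j≠i} x_j = 0.
Imposing symmetry (x_j = x for all j) turns Σ_{j≠i} x_j into 3x, so 280 = 5x and x = 56.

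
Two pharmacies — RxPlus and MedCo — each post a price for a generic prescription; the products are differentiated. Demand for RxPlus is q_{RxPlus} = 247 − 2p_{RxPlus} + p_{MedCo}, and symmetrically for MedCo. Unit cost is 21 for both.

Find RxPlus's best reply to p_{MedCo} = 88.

RxPlus's profit: π = (p_{RxPlus} − 21)(247 − 2p_{RxPlus} + p_{MedCo}).
∂π/∂p_{RxPlus} = 289 − 4p_{RxPlus} + p_{MedCo} = 0 ⇒ p_{RxPlus} = 72.25 + 0.25p_{MedCo}.
At p_{MedCo} = 88: p_{RxPlus} = 72.25 + 0.25·88 = 94.25.

94.25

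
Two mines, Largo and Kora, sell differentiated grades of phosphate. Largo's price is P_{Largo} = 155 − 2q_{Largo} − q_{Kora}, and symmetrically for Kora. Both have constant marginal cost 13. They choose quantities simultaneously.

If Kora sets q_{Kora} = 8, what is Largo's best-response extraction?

33.5

Mine Largo's profit: π = q_{Largo}(155 − 2q_{Largo} − q_{Kora}) − 13q_{Largo}.
∂π/∂q_{Largo} = 142 − 4q_{Largo} − q_{Kora} = 0 ⇒ q_{Largo} = 35.5 − 0.25q_{Kora}.
At q_{Kora} = 8: q_{Largo} = 35.5 − 0.25·8 = 33.5.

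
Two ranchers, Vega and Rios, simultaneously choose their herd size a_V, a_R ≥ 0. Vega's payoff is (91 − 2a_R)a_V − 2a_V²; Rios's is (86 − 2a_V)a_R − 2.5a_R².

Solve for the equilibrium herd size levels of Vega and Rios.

17.6875, 10.125

Expanding Vega's payoff: 91a_V − 2a_Ra_V − 2a_V².
∂π/∂a_V = 91 − 2a_R − 4a_V = 0, so a_V = 22.75 − 0.5a_R.
Likewise for Rios: a_R = 17.2 − 0.4a_V.
Substituting the second reaction function into the first: a_V = 22.75 − 0.5(17.2 − 0.4a_V), which gives 0.8a_V = 14.15 ⇒ a_V = 17.6875.
Then a_R = 17.2 − 0.4·17.6875 = 10.125.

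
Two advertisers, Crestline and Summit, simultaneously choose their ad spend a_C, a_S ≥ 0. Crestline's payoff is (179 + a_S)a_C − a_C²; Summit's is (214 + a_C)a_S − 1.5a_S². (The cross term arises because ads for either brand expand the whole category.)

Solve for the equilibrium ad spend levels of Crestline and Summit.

150.2, 121.4

Expanding Crestline's payoff: 179a_C + a_Sa_C − a_C².
∂π/∂a_C = 179 + a_S − 2a_C = 0, so a_C = 89.5 + 0.5a_S.
Likewise for Summit: a_S = 214/3 + (1/3)a_C.
Solving the two reaction functions simultaneously: (1 − (0.5)(1/3))a_C = 89.5 + 0.5·(214/3), so (5/6)a_C = 751/6 and a_C = 150.2.
Then a_S = 214/3 + (1/3)·150.2 = 121.4.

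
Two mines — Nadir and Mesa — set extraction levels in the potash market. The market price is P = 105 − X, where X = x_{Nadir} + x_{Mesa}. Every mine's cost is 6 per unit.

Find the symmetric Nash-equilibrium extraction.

Mine Nadir's profit: π = x_{Nadir}(105 − (x_{Nadir} + x_{Mesa})) − 6x_{Nadir}.
∂π/∂x_{Nadir} = 99 − 2x_{Nadir} − x_{Mesa} = 0, so x_{Nadir} = 49.5 − 0.5x_{Mesa}.
By symmetry x_{Mesa} = x_{Nadir}; substituting into the reaction function, 1.5x_{Nadir} = 49.5 and x_{Nadir} = 33.

33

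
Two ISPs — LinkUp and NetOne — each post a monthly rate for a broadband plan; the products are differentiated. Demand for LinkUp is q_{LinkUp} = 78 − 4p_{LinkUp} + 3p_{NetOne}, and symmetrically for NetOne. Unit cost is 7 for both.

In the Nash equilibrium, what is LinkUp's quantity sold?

LinkUp's profit: π = (p_{LinkUp} − 7)(78 − 4p_{LinkUp} + 3p_{NetOne}).
∂π/∂p_{LinkUp} = 106 − 8p_{LinkUp} + 3p_{NetOne} = 0 ⇒ p_{LinkUp} = 13.25 + 0.375p_{NetOne}.
Setting p_{LinkUp} = p_{NetOne} in the reaction function: p_{LinkUp} = 13.25 + 0.375p_{LinkUp}, so p_{LinkUp} = 13.25 / 0.625 = 21.2.
q_{LinkUp} = 78 − 4·21.2 + 3·21.2 = 56.8.

56.8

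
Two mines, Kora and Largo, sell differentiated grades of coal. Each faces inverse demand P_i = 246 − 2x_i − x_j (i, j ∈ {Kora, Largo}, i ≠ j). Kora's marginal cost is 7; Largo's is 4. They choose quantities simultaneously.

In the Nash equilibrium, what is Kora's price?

102.2

Mine Kora's profit: π = x_{Kora}(246 − 2x_{Kora} − x_{Largo}) − 7x_{Kora}.
∂π/∂x_{Kora} = 239 − 4x_{Kora} − x_{Largo} = 0 ⇒ x_{Kora} = 59.75 − 0.25x_{Largo}.
Similarly x_{Largo} = 60.5 − 0.25x_{Kora}.
Substituting the second reaction function into the first: x_{Kora} = 59.75 − 0.25(60.5 − 0.25x_{Kora}), which gives 0.9375x_{Kora} = 44.625 ⇒ x_{Kora} = 47.6.
Then x_{Largo} = 60.5 − 0.25·47.6 = 48.6.
P_{Kora} = 246 − 2·47.6 − 48.6 = 102.2.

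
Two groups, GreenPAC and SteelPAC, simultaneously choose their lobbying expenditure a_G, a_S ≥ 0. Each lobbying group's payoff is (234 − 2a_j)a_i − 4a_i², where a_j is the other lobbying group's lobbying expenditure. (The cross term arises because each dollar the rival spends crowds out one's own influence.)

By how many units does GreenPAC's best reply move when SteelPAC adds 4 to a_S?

GreenPAC's payoff is (234 − 2a_S)a_G − 4a_G².
∂π/∂a_G = 234 − 2a_S − 8a_G = 0, so a_G = 29.25 − 0.25a_S.
The reaction-function slope is −0.25, so a 4-unit rise in a_S moves a_G by −0.25 × 4 = −1. GreenPAC's best response falls — the actions are strategic substitutes.

-1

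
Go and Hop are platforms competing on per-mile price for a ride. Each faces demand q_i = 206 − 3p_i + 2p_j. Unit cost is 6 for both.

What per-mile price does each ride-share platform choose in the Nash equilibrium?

Go's profit: π = (p_{Go} − 6)(206 − 3p_{Go} + 2p_{Hop}).
∂π/∂p_{Go} = 224 − 6p_{Go} + 2p_{Hop} = 0 ⇒ p_{Go} = 112/3 + (1/3)p_{Hop}.
Setting p_{Go} = p_{Hop} in the reaction function: p_{Go} = 112/3 + (1/3)p_{Go}, so p_{Go} = (112/3) / (2/3) = 56.

56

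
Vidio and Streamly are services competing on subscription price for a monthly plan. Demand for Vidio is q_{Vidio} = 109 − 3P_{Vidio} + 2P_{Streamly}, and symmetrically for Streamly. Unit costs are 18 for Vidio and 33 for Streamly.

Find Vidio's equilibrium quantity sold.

Vidio's profit: π = (P_{Vidio} − 18)(109 − 3P_{Vidio} + 2P_{Streamly}).
∂π/∂P_{Vidio} = 163 − 6P_{Vidio} + 2P_{Streamly} = 0 ⇒ P_{Vidio} = 163/6 + (1/3)P_{Streamly}.
Similarly P_{Streamly} = 104/3 + (1/3)P_{Vidio}.
Substituting the second reaction function into the first: P_{Vidio} = 163/6 + (1/3)(104/3 + (1/3)P_{Vidio}), which gives (8/9)P_{Vidio} = 697/18 ⇒ P_{Vidio} = 43.5625.
Then P_{Streamly} = 104/3 + (1/3)·43.5625 = 49.1875.
q_{Vidio} = 109 − 3·43.5625 + 2·49.1875 = 76.6875.

76.6875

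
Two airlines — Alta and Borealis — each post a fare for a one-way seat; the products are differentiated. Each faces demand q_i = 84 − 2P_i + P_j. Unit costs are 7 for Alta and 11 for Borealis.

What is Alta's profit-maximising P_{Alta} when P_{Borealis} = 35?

Alta's profit: π = (P_{Alta} − 7)(84 − 2P_{Alta} + P_{Borealis}).
∂π/∂P_{Alta} = 98 − 4P_{Alta} + P_{Borealis} = 0 ⇒ P_{Alta} = 24.5 + 0.25P_{Borealis}.
At P_{Borealis} = 35: P_{Alta} = 24.5 + 0.25·35 = 33.25.

33.25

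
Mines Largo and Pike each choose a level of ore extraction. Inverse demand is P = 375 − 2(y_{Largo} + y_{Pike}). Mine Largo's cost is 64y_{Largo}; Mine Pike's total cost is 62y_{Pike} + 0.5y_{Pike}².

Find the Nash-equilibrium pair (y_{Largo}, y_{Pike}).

Mine Largo's profit: π = y_{Largo}(375 − 2(y_{Largo} + y_{Pike})) − 64y_{Largo}.
∂π/∂y_{Largo} = 311 − 4y_{Largo} − 2y_{Pike} = 0, so y_{Largo} = 77.75 − 0.5y_{Pike}.
For Pike: ∂π/∂y_{Pike} = 313 − 5y_{Pike} − 2y_{Largo} = 0 ⇒ y_{Pike} = 62.6 − 0.4y_{Largo}.
Substituting the second reaction function into the first: y_{Largo} = 77.75 − 0.5(62.6 − 0.4y_{Largo}), which gives 0.8y_{Largo} = 46.45 ⇒ y_{Largo} = 58.0625.
Then y_{Pike} = 62.6 − 0.4·58.0625 = 39.375.

58.0625, 39.375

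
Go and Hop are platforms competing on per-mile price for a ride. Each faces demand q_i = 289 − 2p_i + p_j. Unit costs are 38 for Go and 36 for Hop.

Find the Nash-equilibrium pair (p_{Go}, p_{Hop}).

121.4, 120.6

Go's profit: π = (p_{Go} − 38)(289 − 2p_{Go} + p_{Hop}).
∂π/∂p_{Go} = 365 − 4p_{Go} + p_{Hop} = 0 ⇒ p_{Go} = 91.25 + 0.25p_{Hop}.
Similarly p_{Hop} = 90.25 + 0.25p_{Go}.
Plugging p_{Hop} into Go's best response: p_{Go} = 91.25 + 0.25(90.25 + 0.25p_{Go}) ⇒ 0.9375p_{Go} = 113.8125, so p_{Go} = 121.4.
Then p_{Hop} = 90.25 + 0.25·121.4 = 120.6.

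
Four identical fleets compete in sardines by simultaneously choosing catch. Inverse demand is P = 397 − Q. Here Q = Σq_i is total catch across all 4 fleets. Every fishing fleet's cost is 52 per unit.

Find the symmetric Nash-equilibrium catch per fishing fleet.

A representative fishing fleet's profit is π_i = q_i(397 − Q) − 52q_i, with Q = q_i + Σ_{j≠i} q_j.
First-order condition: 345 − 2q_i − Σ_{j≠i} q_j = 0.
Imposing symmetry (q_j = q for all j) turns Σ_{j≠i} q_j into 3q, so 345 = 5q and q = 69.

69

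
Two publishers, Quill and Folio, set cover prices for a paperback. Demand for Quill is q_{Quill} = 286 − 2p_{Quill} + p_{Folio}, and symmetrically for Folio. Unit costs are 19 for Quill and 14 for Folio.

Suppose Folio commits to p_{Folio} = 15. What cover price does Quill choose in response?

Quill's profit: π = (p_{Quill} − 19)(286 − 2p_{Quill} + p_{Folio}).
∂π/∂p_{Quill} = 324 − 4p_{Quill} + p_{Folio} = 0 ⇒ p_{Quill} = 81 + 0.25p_{Folio}.
At p_{Folio} = 15: p_{Quill} = 81 + 0.25·15 = 84.75.

84.75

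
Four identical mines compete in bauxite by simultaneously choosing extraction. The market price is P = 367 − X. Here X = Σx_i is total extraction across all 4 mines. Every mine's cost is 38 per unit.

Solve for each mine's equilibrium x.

65.8

A representative mine's profit is π_i = x_i(367 − X) − 38x_i, with X = x_i + Σ_{j≠i} x_j.
First-order condition: 329 − 2x_i − Σ_{j≠i} x_j = 0.
Imposing symmetry (x_j = x for all j) turns Σ_{j≠i} x_j into 3x, so 329 = 5x and x = 65.8.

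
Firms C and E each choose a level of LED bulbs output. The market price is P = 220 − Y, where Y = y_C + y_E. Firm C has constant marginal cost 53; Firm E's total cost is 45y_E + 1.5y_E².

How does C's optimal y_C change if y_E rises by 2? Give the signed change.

-1

Firm C's profit: π = y_C(220 − (y_C + y_E)) − 53y_C.
∂π/∂y_C = 167 − 2y_C − y_E = 0, so y_C = 83.5 − 0.5y_E.
The reaction-function slope is −0.5, so a 2-unit rise in y_E moves y_C by −0.5 × 2 = −1. C's best response falls — the actions are strategic substitutes.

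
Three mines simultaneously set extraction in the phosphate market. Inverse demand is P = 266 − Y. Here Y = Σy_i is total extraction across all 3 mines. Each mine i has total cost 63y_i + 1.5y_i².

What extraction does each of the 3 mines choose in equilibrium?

29

A representative mine's profit is π_i = y_i(266 − Y) − 63y_i − 1.5y_i², with Y = y_i + Σ_{j≠i} y_j.
First-order condition: 203 − 5y_i − Σ_{j≠i} y_j = 0.
With identical mines, set every y_j = y: then 203 − 5y − 2y = 0, i.e. y = 203/7 = 29.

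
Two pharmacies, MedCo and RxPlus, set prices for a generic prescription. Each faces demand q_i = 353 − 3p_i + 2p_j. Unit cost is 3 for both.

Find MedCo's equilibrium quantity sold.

262.5

MedCo's profit: π = (p_{MedCo} − 3)(353 − 3p_{MedCo} + 2p_{RxPlus}).
∂π/∂p_{MedCo} = 362 − 6p_{MedCo} + 2p_{RxPlus} = 0 ⇒ p_{MedCo} = 181/3 + (1/3)p_{RxPlus}.
The game is symmetric, so in equilibrium p_{RxPlus} = p_{MedCo}: the reaction function gives (2/3)p_{MedCo} = 181/3, hence p_{MedCo} = 90.5.
q_{MedCo} = 353 − 3·90.5 + 2·90.5 = 262.5.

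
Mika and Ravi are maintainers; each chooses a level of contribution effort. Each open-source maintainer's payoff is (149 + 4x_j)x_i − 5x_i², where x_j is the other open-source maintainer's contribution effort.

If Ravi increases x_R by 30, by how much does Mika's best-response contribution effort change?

Mika's payoff is (149 + 4x_R)x_M − 5x_M².
∂π/∂x_M = 149 + 4x_R − 10x_M = 0, so x_M = 14.9 + 0.4x_R.
The reaction-function slope is 0.4, so a 30-unit rise in x_R moves x_M by 0.4 × 30 = 12. Mika's best response rises — the actions are strategic complements.

12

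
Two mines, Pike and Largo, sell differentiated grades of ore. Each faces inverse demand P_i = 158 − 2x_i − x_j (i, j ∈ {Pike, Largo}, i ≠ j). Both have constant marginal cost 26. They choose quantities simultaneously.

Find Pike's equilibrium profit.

Mine Pike's profit: π = x_{Pike}(158 − 2x_{Pike} − x_{Largo}) − 26x_{Pike}.
∂π/∂x_{Pike} = 132 − 4x_{Pike} − x_{Largo} = 0 ⇒ x_{Pike} = 33 − 0.25x_{Largo}.
Setting x_{Pike} = x_{Largo} in the reaction function: x_{Pike} = 33 − 0.25x_{Pike}, so x_{Pike} = 33 / 1.25 = 26.4.
P_{Pike} = 158 − 2·26.4 − 26.4 = 78.8.
Profit = (78.8 − 26)·26.4 = 1393.92.

1393.92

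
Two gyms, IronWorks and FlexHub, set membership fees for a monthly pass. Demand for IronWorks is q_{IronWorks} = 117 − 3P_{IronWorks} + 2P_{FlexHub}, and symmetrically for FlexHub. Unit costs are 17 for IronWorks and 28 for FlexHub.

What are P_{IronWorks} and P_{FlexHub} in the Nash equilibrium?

IronWorks's profit: π = (P_{IronWorks} − 17)(117 − 3P_{IronWorks} + 2P_{FlexHub}).
∂π/∂P_{IronWorks} = 168 − 6P_{IronWorks} + 2P_{FlexHub} = 0 ⇒ P_{IronWorks} = 28 + (1/3)P_{FlexHub}.
Similarly P_{FlexHub} = 33.5 + (1/3)P_{IronWorks}.
Substituting the second reaction function into the first: P_{IronWorks} = 28 + (1/3)(33.5 + (1/3)P_{IronWorks}), which gives (8/9)P_{IronWorks} = 235/6 ⇒ P_{IronWorks} = 44.0625.
Then P_{FlexHub} = 33.5 + (1/3)·44.0625 = 48.1875.

44.0625, 48.1875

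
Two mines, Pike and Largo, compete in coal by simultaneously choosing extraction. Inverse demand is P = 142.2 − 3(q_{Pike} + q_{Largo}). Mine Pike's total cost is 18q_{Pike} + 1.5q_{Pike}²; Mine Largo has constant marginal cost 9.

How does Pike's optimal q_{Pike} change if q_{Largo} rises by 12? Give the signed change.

Mine Pike's profit: π = q_{Pike}(142.2 − 3(q_{Pike} + q_{Largo})) − 18q_{Pike} − 1.5q_{Pike}².
∂π/∂q_{Pike} = 124.2 − 9q_{Pike} − 3q_{Largo} = 0, so q_{Pike} = 13.8 − (1/3)q_{Largo}.
The reaction-function slope is −1/3, so a 12-unit rise in q_{Largo} moves q_{Pike} by −1/3 × 12 = −4. Pike's best response falls — the actions are strategic substitutes.

-4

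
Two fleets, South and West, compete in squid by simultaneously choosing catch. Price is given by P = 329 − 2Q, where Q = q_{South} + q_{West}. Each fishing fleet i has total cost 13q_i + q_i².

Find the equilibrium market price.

171

Fishing fleet South's profit: π = q_{South}(329 − 2(q_{South} + q_{West})) − 13q_{South} − q_{South}².
∂π/∂q_{South} = 316 − 6q_{South} − 2q_{West} = 0, so q_{South} = 158/3 − (1/3)q_{West}.
The game is symmetric, so in equilibrium q_{West} = q_{South}: the reaction function gives (4/3)q_{South} = 158/3, hence q_{South} = 39.5.
Equilibrium price: P = 329 − 2·79 = 171.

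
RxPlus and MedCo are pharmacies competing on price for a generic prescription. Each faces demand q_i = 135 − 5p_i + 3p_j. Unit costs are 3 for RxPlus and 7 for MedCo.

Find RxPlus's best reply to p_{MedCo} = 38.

26.4

RxPlus's profit: π = (p_{RxPlus} − 3)(135 − 5p_{RxPlus} + 3p_{MedCo}).
∂π/∂p_{RxPlus} = 150 − 10p_{RxPlus} + 3p_{MedCo} = 0 ⇒ p_{RxPlus} = 15 + 0.3p_{MedCo}.
At p_{MedCo} = 38: p_{RxPlus} = 15 + 0.3·38 = 26.4.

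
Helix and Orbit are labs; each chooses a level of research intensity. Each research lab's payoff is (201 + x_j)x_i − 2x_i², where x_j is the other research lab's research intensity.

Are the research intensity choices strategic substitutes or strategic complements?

strategic complements

Helix's payoff is (201 + x_O)x_H − 2x_H².
∂π/∂x_H = 201 + x_O − 4x_H = 0, so x_H = 50.25 + 0.25x_O.
The best-response slope dx_H/dx_O = 0.25 > 0: the reaction function is upward-sloping, so the choices are strategic complements.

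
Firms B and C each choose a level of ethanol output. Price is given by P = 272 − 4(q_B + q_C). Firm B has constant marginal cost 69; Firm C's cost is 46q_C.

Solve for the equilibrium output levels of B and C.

15, 20.75

Firm B's profit: π = q_B(272 − 4(q_B + q_C)) − 69q_B.
∂π/∂q_B = 203 − 8q_B − 4q_C = 0, so q_B = 25.375 − 0.5q_C.
By the same steps for C: q_C = 28.25 − 0.5q_B.
Solving the two reaction functions simultaneously: (1 − (−0.5)(−0.5))q_B = 25.375 − 0.5·28.25, so 0.75q_B = 11.25 and q_B = 15.
Then q_C = 28.25 − 0.5·15 = 20.75.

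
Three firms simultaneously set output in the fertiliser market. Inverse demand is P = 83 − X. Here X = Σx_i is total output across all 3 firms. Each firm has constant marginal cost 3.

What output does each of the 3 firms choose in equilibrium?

A representative firm's profit is π_i = x_i(83 − X) − 3x_i, with X = x_i + Σ_{j≠i} x_j.
First-order condition: 80 − 2x_i − Σ_{j≠i} x_j = 0.
Imposing symmetry (x_j = x for all j) turns Σ_{j≠i} x_j into 2x, so 80 = 4x and x = 20.

20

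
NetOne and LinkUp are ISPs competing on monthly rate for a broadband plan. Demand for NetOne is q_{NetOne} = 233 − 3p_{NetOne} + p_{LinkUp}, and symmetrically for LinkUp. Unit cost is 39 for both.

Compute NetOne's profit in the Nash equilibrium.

2883

NetOne's profit: π = (p_{NetOne} − 39)(233 − 3p_{NetOne} + p_{LinkUp}).
∂π/∂p_{NetOne} = 350 − 6p_{NetOne} + p_{LinkUp} = 0 ⇒ p_{NetOne} = 175/3 + (1/6)p_{LinkUp}.
By symmetry p_{LinkUp} = p_{NetOne}; substituting into the reaction function, (5/6)p_{NetOne} = 175/3 and p_{NetOne} = 70.
q_{NetOne} = 233 − 3·70 + 70 = 93.
Profit = (70 − 39)·93 = 2883.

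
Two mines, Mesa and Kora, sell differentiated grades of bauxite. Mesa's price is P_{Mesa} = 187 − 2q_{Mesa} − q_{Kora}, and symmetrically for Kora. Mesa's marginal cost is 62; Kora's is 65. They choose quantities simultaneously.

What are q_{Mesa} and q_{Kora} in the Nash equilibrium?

25.2, 24.2

Mine Mesa's profit: π = q_{Mesa}(187 − 2q_{Mesa} − q_{Kora}) − 62q_{Mesa}.
∂π/∂q_{Mesa} = 125 − 4q_{Mesa} − q_{Kora} = 0 ⇒ q_{Mesa} = 31.25 − 0.25q_{Kora}.
Similarly q_{Kora} = 30.5 − 0.25q_{Mesa}.
Solving the two reaction functions simultaneously: (1 − (−0.25)(−0.25))q_{Mesa} = 31.25 − 0.25·30.5, so 0.9375q_{Mesa} = 23.625 and q_{Mesa} = 25.2.
Then q_{Kora} = 30.5 − 0.25·25.2 = 24.2.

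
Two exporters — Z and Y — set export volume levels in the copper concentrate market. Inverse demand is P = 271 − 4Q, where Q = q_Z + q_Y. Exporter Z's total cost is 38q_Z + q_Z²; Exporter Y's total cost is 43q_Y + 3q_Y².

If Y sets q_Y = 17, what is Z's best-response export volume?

16.5

Exporter Z's profit: π = q_Z(271 − 4(q_Z + q_Y)) − 38q_Z − q_Z².
∂π/∂q_Z = 233 − 10q_Z − 4q_Y = 0, so q_Z = 23.3 − 0.4q_Y.
At q_Y = 17: q_Z = 23.3 − 0.4·17 = 16.5.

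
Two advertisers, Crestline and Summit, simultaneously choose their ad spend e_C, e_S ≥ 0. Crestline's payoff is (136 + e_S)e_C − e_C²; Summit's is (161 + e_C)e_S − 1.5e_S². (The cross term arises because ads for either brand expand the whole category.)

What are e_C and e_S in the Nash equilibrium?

Expanding Crestline's payoff: 136e_C + e_Se_C − e_C².
∂π/∂e_C = 136 + e_S − 2e_C = 0, so e_C = 68 + 0.5e_S.
Likewise for Summit: e_S = 161/3 + (1/3)e_C.
Plugging e_S into Crestline's best response: e_C = 68 + 0.5(161/3 + (1/3)e_C) ⇒ (5/6)e_C = 569/6, so e_C = 113.8.
Then e_S = 161/3 + (1/3)·113.8 = 91.6.

113.8, 91.6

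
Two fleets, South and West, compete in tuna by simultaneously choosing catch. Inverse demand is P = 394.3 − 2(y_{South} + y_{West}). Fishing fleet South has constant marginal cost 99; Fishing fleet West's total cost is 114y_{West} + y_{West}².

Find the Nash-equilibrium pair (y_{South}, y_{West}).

60.56, 26.53

Fishing fleet South's profit: π = y_{South}(394.3 − 2(y_{South} + y_{West})) − 99y_{South}.
∂π/∂y_{South} = 295.3 − 4y_{South} − 2y_{West} = 0, so y_{South} = 73.825 − 0.5y_{West}.
For West: ∂π/∂y_{West} = 280.3 − 6y_{West} − 2y_{South} = 0 ⇒ y_{West} = 2803/60 − (1/3)y_{South}.
Solving the two reaction functions simultaneously: (1 − (−0.5)(−1/3))y_{South} = 73.825 − 0.5·(2803/60), so (5/6)y_{South} = 757/15 and y_{South} = 60.56.
Then y_{West} = 2803/60 − (1/3)·60.56 = 26.53.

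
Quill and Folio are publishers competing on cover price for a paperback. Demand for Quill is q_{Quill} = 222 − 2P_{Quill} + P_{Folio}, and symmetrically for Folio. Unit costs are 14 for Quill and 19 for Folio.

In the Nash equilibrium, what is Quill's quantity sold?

140

Quill's profit: π = (P_{Quill} − 14)(222 − 2P_{Quill} + P_{Folio}).
∂π/∂P_{Quill} = 250 − 4P_{Quill} + P_{Folio} = 0 ⇒ P_{Quill} = 62.5 + 0.25P_{Folio}.
Similarly P_{Folio} = 65 + 0.25P_{Quill}.
Plugging P_{Folio} into Quill's best response: P_{Quill} = 62.5 + 0.25(65 + 0.25P_{Quill}) ⇒ 0.9375P_{Quill} = 78.75, so P_{Quill} = 84.
Then P_{Folio} = 65 + 0.25·84 = 86.
q_{Quill} = 222 − 2·84 + 86 = 140.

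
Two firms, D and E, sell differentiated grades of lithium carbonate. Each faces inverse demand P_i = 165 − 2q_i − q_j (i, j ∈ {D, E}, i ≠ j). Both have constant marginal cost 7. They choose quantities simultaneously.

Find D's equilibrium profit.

Firm D's profit: π = q_D(165 − 2q_D − q_E) − 7q_D.
∂π/∂q_D = 158 − 4q_D − q_E = 0 ⇒ q_D = 39.5 − 0.25q_E.
The game is symmetric, so in equilibrium q_E = q_D: the reaction function gives 1.25q_D = 39.5, hence q_D = 31.6.
P_D = 165 − 2·31.6 − 31.6 = 70.2.
Profit = (70.2 − 7)·31.6 = 1997.12.

1997.12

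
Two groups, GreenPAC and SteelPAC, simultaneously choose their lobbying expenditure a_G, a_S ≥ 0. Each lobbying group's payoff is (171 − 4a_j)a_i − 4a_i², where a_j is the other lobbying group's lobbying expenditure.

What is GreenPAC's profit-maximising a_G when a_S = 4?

19.375

GreenPAC's payoff is (171 − 4a_S)a_G − 4a_G².
∂π/∂a_G = 171 − 4a_S − 8a_G = 0, so a_G = 21.375 − 0.5a_S.
At a_S = 4: a_G = 21.375 − 0.5·4 = 19.375.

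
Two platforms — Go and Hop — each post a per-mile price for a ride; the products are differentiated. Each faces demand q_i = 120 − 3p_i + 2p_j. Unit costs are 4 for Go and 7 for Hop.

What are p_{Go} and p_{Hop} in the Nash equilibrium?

33.5625, 34.6875

Go's profit: π = (p_{Go} − 4)(120 − 3p_{Go} + 2p_{Hop}).
∂π/∂p_{Go} = 132 − 6p_{Go} + 2p_{Hop} = 0 ⇒ p_{Go} = 22 + (1/3)p_{Hop}.
Similarly p_{Hop} = 23.5 + (1/3)p_{Go}.
Solving the two reaction functions simultaneously: (1 − (1/3)(1/3))p_{Go} = 22 + (1/3)·23.5, so (8/9)p_{Go} = 179/6 and p_{Go} = 33.5625.
Then p_{Hop} = 23.5 + (1/3)·33.5625 = 34.6875.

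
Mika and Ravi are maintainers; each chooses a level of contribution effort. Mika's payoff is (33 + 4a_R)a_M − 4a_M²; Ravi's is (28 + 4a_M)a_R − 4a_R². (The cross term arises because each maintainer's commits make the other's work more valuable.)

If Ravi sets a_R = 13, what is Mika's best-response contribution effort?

10.625

Expanding Mika's payoff: 33a_M + 4a_Ra_M − 4a_M².
∂π/∂a_M = 33 + 4a_R − 8a_M = 0, so a_M = 4.125 + 0.5a_R.
At a_R = 13: a_M = 4.125 + 0.5·13 = 10.625.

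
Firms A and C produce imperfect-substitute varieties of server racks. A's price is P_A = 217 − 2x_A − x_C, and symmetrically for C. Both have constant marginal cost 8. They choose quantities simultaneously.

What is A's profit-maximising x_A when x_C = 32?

Firm A's profit: π = x_A(217 − 2x_A − x_C) − 8x_A.
∂π/∂x_A = 209 − 4x_A − x_C = 0 ⇒ x_A = 52.25 − 0.25x_C.
At x_C = 32: x_A = 52.25 − 0.25·32 = 44.25.

44.25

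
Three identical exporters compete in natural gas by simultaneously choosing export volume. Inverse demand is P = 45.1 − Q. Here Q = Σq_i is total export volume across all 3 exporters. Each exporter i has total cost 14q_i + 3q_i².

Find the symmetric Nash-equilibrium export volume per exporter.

A representative exporter's profit is π_i = q_i(45.1 − Q) − 14q_i − 3q_i², with Q = q_i + Σ_{j≠i} q_j.
First-order condition: 31.1 − 8q_i − Σ_{j≠i} q_j = 0.
With identical exporters, set every q_j = q: then 31.1 − 8q − 2q = 0, i.e. q = 31.1/10 = 3.11.

3.11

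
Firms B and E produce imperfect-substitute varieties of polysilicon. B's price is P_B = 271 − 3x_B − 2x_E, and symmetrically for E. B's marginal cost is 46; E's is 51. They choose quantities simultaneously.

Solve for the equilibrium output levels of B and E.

28.4375, 27.1875

Firm B's profit: π = x_B(271 − 3x_B − 2x_E) − 46x_B.
∂π/∂x_B = 225 − 6x_B − 2x_E = 0 ⇒ x_B = 37.5 − (1/3)x_E.
Similarly x_E = 110/3 − (1/3)x_B.
Solving the two reaction functions simultaneously: (1 − (−1/3)(−1/3))x_B = 37.5 − (1/3)·(110/3), so (8/9)x_B = 455/18 and x_B = 28.4375.
Then x_E = 110/3 − (1/3)·28.4375 = 27.1875.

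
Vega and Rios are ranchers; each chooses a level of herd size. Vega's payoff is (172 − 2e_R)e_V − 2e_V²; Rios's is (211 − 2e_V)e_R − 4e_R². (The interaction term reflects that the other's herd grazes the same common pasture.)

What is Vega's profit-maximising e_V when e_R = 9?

Expanding Vega's payoff: 172e_V − 2e_Re_V − 2e_V².
∂π/∂e_V = 172 − 2e_R − 4e_V = 0, so e_V = 43 − 0.5e_R.
At e_R = 9: e_V = 43 − 0.5·9 = 38.5.

38.5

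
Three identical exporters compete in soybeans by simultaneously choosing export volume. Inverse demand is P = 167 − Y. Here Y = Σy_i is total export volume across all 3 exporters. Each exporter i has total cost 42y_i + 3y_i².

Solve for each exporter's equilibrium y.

A representative exporter's profit is π_i = y_i(167 − Y) − 42y_i − 3y_i², with Y = y_i + Σ_{j≠i} y_j.
First-order condition: 125 − 8y_i − Σ_{j≠i} y_j = 0.
With identical exporters, set every y_j = y: then 125 − 8y − 2y = 0, i.e. y = 125/10 = 12.5.

12.5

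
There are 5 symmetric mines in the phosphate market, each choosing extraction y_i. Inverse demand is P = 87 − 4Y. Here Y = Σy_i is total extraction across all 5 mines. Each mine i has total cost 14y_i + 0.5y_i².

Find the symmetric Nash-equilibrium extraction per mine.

A representative mine's profit is π_i = y_i(87 − 4Y) − 14y_i − 0.5y_i², with Y = y_i + Σ_{j≠i} y_j.
First-order condition: 73 − 9y_i − 4Σ_{j≠i} y_j = 0.
In a symmetric equilibrium every mine chooses the same y, so Σ_{j≠i} y_j = 4y. The condition becomes 73 − 25y = 0, giving y = 73/25 = 2.92.

2.92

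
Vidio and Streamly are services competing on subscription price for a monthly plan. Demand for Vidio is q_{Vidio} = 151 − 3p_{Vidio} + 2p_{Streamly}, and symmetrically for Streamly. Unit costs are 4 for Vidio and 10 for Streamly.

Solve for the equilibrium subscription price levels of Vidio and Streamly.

41.875, 44.125

Vidio's profit: π = (p_{Vidio} − 4)(151 − 3p_{Vidio} + 2p_{Streamly}).
∂π/∂p_{Vidio} = 163 − 6p_{Vidio} + 2p_{Streamly} = 0 ⇒ p_{Vidio} = 163/6 + (1/3)p_{Streamly}.
Similarly p_{Streamly} = 181/6 + (1/3)p_{Vidio}.
Solving the two reaction functions simultaneously: (1 − (1/3)(1/3))p_{Vidio} = 163/6 + (1/3)·(181/6), so (8/9)p_{Vidio} = 335/9 and p_{Vidio} = 41.875.
Then p_{Streamly} = 181/6 + (1/3)·41.875 = 44.125.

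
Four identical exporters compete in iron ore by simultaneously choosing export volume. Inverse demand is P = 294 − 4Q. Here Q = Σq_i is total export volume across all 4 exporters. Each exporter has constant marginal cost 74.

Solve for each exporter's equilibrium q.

A representative exporter's profit is π_i = q_i(294 − 4Q) − 74q_i, with Q = q_i + Σ_{j≠i} q_j.
First-order condition: 220 − 8q_i − 4Σ_{j≠i} q_j = 0.
With identical exporters, set every q_j = q: then 220 − 8q − 12q = 0, i.e. q = 220/20 = 11.

11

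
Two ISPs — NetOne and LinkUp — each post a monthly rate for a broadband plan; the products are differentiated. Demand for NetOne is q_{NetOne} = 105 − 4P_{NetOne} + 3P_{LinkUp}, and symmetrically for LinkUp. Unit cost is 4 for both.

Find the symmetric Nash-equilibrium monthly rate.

24.2

NetOne's profit: π = (P_{NetOne} − 4)(105 − 4P_{NetOne} + 3P_{LinkUp}).
∂π/∂P_{NetOne} = 121 − 8P_{NetOne} + 3P_{LinkUp} = 0 ⇒ P_{NetOne} = 15.125 + 0.375P_{LinkUp}.
Setting P_{NetOne} = P_{LinkUp} in the reaction function: P_{NetOne} = 15.125 + 0.375P_{NetOne}, so P_{NetOne} = 15.125 / 0.625 = 24.2.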